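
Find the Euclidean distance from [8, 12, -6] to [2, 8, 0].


d = sqrt(sum of squared differences). (8-2)^2=36, (12-8)^2=16, (-6-0)^2=36. Sum = 88.

sqrt(88)


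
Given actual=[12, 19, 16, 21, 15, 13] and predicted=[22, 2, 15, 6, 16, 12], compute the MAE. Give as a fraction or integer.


MAE = (1/6) * (|12-22|=10 + |19-2|=17 + |16-15|=1 + |21-6|=15 + |15-16|=1 + |13-12|=1). Sum = 45. MAE = 15/2.

15/2


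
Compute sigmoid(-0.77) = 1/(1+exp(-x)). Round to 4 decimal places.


sigma(-0.77) = 1/(1+e^(0.77)) = 1/(1+2.159766) = 1/3.159766 = 0.3165.

0.3165


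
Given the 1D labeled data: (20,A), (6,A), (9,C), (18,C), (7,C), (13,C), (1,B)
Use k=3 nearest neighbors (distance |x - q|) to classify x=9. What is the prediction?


Distances: |20-9|=11, |6-9|=3, |9-9|=0, |18-9|=9, |7-9|=2, |13-9|=4, |1-9|=8. 3 nearest: (9,C), (7,C), (6,A). Counts: {'C': 2, 'A': 1}. Majority class: C.

C


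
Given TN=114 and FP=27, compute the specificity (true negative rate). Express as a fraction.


Specificity = TN / (TN + FP) = 114 / 141 = 38/47.

38/47


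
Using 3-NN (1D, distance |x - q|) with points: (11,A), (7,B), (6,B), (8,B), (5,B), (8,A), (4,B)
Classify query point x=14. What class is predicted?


Distances: |11-14|=3, |7-14|=7, |6-14|=8, |8-14|=6, |5-14|=9, |8-14|=6, |4-14|=10. 3 nearest: (11,A), (8,A), (8,B). Counts: {'A': 2, 'B': 1}. Majority class: A.

A


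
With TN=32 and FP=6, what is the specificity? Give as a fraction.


Specificity = TN / (TN + FP) = 32 / 38 = 16/19.

16/19


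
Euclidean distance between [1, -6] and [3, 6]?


d = sqrt(sum of squared differences). (1-3)^2=4, (-6-6)^2=144. Sum = 148.

sqrt(148)


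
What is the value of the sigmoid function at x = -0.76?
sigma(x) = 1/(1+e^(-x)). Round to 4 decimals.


sigma(-0.76) = 1/(1+e^(0.76)) = 1/(1+2.138276) = 1/3.138276 = 0.3186.

0.3186


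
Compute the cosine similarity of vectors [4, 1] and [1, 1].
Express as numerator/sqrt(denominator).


dot = 5. |a|^2 = 17, |b|^2 = 2. cos = 5/sqrt(34).

5/sqrt(34)


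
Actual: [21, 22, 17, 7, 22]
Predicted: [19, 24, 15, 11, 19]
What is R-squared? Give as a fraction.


Mean(y) = 89/5. SS_res = 37. SS_tot = 814/5. R^2 = 1 - 37/(814/5) = 17/22.

17/22


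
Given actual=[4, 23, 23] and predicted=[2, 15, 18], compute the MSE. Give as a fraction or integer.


MSE = (1/3) * ((4-2)^2=4 + (23-15)^2=64 + (23-18)^2=25). Sum = 93. MSE = 31.

31


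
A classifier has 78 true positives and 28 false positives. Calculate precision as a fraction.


Precision = TP / (TP + FP) = 78 / 106 = 39/53.

39/53


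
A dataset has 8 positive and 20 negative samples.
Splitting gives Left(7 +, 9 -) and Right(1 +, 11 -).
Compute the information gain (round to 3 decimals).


H(parent) = 0.8631. H(left) = 0.9887, H(right) = 0.4138. Weighted = (16/28)*0.9887 + (12/28)*0.4138 = 0.7423. IG = 0.8631 - 0.7423 = 0.1208, which rounds to 0.121.

0.121


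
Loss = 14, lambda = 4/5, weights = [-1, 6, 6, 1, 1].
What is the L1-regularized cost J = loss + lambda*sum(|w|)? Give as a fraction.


L1 norm = sum(|w|) = 15. J = 14 + 4/5 * 15 = 26.

26


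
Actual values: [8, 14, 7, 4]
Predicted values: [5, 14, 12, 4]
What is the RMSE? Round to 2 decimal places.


MSE = 8.5000. RMSE = sqrt(8.5000) = 2.92.

2.92


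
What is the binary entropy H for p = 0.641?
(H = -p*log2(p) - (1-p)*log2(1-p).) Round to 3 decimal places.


H = -0.641*log2(0.641) - 0.359*log2(0.359) = 0.942.

0.942


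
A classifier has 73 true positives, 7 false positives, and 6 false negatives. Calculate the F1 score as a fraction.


Precision = 73/80 = 73/80. Recall = 73/79 = 73/79. F1 = 2*P*R/(P+R) = 146/159.

146/159


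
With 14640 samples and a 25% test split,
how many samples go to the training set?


Test set = 14640 * 25% = 3660. Training set = 14640 - 3660 = 10980.

10980


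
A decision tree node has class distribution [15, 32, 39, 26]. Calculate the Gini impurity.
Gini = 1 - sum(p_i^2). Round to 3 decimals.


Total = 112. Proportions: 15/112, 32/112, 39/112, 26/112. sum(p_i^2) = 0.2747. Gini = 1 - 0.2747 = 0.7253, which rounds to 0.725.

0.725


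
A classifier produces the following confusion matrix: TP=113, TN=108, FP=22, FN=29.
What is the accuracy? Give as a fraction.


Accuracy = (TP + TN) / (TP + TN + FP + FN) = (113 + 108) / 272 = 13/16.

13/16


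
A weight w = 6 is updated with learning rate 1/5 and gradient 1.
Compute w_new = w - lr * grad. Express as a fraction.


w_new = 6 - 1/5 * 1 = 6 - 1/5 = 29/5.

29/5


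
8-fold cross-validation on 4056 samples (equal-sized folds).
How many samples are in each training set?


Each validation fold has 4056/8 = 507 samples. Training set = 4056 - 507 = 3549.

3549


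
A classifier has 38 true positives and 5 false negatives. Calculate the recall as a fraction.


Recall = TP / (TP + FN) = 38 / 43 = 38/43.

38/43


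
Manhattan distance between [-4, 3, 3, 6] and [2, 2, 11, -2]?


d = sum of absolute differences: |-4-2|=6 + |3-2|=1 + |3-11|=8 + |6--2|=8 = 23.

23


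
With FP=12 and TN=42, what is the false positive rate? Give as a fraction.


FPR = FP / (FP + TN) = 12 / 54 = 2/9.

2/9


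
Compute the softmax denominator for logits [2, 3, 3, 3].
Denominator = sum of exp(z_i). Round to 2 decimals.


Denom = e^2=7.3891 + e^3=20.0855 + e^3=20.0855 + e^3=20.0855. Sum = 67.6456, which rounds to 67.65.

67.65


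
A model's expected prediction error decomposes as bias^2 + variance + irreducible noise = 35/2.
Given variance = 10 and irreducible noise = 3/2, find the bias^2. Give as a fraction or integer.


Total error = bias^2 + variance + irreducible noise. So bias^2 = 35/2 - 10 - 3/2 = 6.

6


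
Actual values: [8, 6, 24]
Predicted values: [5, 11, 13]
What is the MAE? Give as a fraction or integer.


MAE = (1/3) * (|8-5|=3 + |6-11|=5 + |24-13|=11). Sum = 19. MAE = 19/3.

19/3


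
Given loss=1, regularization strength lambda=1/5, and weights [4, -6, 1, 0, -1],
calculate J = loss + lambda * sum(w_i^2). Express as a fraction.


L2 sq norm = sum(w^2) = 54. J = 1 + 1/5 * 54 = 59/5.

59/5


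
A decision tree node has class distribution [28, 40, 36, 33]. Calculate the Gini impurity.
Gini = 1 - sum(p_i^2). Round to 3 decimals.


Total = 137. Proportions: 28/137, 40/137, 36/137, 33/137. sum(p_i^2) = 0.2541. Gini = 1 - 0.2541 = 0.7459, which rounds to 0.746.

0.746


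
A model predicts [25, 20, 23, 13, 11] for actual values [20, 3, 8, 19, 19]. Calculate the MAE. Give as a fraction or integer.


MAE = (1/5) * (|20-25|=5 + |3-20|=17 + |8-23|=15 + |19-13|=6 + |19-11|=8). Sum = 51. MAE = 51/5.

51/5


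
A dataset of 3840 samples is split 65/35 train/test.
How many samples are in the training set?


Test set = 3840 * 35% = 1344. Training set = 3840 - 1344 = 2496.

2496


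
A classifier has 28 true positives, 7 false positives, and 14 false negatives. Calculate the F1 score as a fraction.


Precision = 28/35 = 4/5. Recall = 28/42 = 2/3. F1 = 2*P*R/(P+R) = 8/11.

8/11


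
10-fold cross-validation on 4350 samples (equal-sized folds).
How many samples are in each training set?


Each validation fold has 4350/10 = 435 samples. Training set = 4350 - 435 = 3915.

3915


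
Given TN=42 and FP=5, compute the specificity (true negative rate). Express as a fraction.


Specificity = TN / (TN + FP) = 42 / 47 = 42/47.

42/47


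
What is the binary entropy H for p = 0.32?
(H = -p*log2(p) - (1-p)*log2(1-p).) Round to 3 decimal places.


H = -0.32*log2(0.32) - 0.68*log2(0.68) = 0.904.

0.904


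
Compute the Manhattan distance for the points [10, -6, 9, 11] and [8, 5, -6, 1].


d = sum of absolute differences: |10-8|=2 + |-6-5|=11 + |9--6|=15 + |11-1|=10 = 38.

38


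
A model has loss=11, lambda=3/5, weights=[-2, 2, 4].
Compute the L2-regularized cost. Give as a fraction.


L2 sq norm = sum(w^2) = 24. J = 11 + 3/5 * 24 = 127/5.

127/5


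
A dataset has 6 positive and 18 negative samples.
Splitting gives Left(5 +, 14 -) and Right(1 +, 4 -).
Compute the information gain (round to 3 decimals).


H(parent) = 0.8113. H(left) = 0.8315, H(right) = 0.7219. Weighted = (19/24)*0.8315 + (5/24)*0.7219 = 0.8087. IG = 0.8113 - 0.8087 = 0.0026, which rounds to 0.003.

0.003


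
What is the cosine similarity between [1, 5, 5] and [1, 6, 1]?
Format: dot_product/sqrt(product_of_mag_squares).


dot = 36. |a|^2 = 51, |b|^2 = 38. cos = 36/sqrt(1938).

36/sqrt(1938)


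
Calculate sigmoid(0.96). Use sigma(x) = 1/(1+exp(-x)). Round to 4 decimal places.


sigma(0.96) = 1/(1+e^(-0.96)) = 1/(1+0.382893) = 1/1.382893 = 0.7231.

0.7231


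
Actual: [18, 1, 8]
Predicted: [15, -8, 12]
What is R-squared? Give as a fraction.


Mean(y) = 9. SS_res = 106. SS_tot = 146. R^2 = 1 - 106/(146) = 20/73.

20/73


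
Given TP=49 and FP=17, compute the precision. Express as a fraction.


Precision = TP / (TP + FP) = 49 / 66 = 49/66.

49/66


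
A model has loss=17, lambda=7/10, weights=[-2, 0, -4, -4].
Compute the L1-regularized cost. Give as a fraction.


L1 norm = sum(|w|) = 10. J = 17 + 7/10 * 10 = 24.

24


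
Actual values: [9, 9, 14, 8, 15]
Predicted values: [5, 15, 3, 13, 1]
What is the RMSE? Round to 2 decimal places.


MSE = 78.8000. RMSE = sqrt(78.8000) = 8.88.

8.88


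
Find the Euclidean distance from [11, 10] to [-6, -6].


d = sqrt(sum of squared differences). (11--6)^2=289, (10--6)^2=256. Sum = 545.

sqrt(545)


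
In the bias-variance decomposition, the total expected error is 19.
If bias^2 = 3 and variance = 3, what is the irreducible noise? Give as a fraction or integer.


Total error = bias^2 + variance + irreducible noise. So irreducible noise = 19 - 3 - 3 = 13.

13


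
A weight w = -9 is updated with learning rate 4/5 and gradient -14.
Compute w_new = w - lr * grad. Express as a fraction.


w_new = -9 - 4/5 * -14 = -9 - -56/5 = 11/5.

11/5


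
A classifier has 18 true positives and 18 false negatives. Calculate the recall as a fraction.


Recall = TP / (TP + FN) = 18 / 36 = 1/2.

1/2


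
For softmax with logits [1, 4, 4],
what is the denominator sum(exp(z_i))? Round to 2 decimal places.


Denom = e^1=2.7183 + e^4=54.5982 + e^4=54.5982. Sum = 111.9147, which rounds to 111.91.

111.91


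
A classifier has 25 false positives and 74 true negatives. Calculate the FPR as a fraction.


FPR = FP / (FP + TN) = 25 / 99 = 25/99.

25/99


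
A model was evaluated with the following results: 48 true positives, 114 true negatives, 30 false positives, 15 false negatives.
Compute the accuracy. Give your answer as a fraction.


Accuracy = (TP + TN) / (TP + TN + FP + FN) = (48 + 114) / 207 = 18/23.

18/23


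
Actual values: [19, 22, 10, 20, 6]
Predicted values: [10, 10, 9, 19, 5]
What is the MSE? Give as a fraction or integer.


MSE = (1/5) * ((19-10)^2=81 + (22-10)^2=144 + (10-9)^2=1 + (20-19)^2=1 + (6-5)^2=1). Sum = 228. MSE = 228/5.

228/5


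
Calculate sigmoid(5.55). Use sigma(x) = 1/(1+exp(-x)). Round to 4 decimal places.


sigma(5.55) = 1/(1+e^(-5.55)) = 1/(1+0.003887) = 1/1.003887 = 0.9961.

0.9961


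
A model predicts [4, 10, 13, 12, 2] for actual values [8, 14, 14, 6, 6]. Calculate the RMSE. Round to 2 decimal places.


MSE = 17.0000. RMSE = sqrt(17.0000) = 4.12.

4.12


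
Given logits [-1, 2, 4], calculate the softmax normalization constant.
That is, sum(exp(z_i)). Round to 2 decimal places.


Denom = e^-1=0.3679 + e^2=7.3891 + e^4=54.5982. Sum = 62.3552, which rounds to 62.36.

62.36


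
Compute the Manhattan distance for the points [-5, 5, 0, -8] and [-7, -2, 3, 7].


d = sum of absolute differences: |-5--7|=2 + |5--2|=7 + |0-3|=3 + |-8-7|=15 = 27.

27


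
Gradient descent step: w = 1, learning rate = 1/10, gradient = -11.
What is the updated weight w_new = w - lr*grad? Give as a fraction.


w_new = 1 - 1/10 * -11 = 1 - -11/10 = 21/10.

21/10


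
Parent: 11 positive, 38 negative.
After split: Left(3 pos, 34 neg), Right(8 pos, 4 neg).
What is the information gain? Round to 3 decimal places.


H(parent) = 0.7683. H(left) = 0.4060, H(right) = 0.9183. Weighted = (37/49)*0.4060 + (12/49)*0.9183 = 0.5315. IG = 0.7683 - 0.5315 = 0.2368, which rounds to 0.237.

0.237


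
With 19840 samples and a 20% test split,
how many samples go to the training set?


Test set = 19840 * 20% = 3968. Training set = 19840 - 3968 = 15872.

15872


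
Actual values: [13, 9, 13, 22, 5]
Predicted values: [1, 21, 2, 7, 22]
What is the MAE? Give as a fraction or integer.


MAE = (1/5) * (|13-1|=12 + |9-21|=12 + |13-2|=11 + |22-7|=15 + |5-22|=17). Sum = 67. MAE = 67/5.

67/5


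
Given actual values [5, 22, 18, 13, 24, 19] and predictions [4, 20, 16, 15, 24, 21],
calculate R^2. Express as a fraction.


Mean(y) = 101/6. SS_res = 17. SS_tot = 1433/6. R^2 = 1 - 17/(1433/6) = 1331/1433.

1331/1433


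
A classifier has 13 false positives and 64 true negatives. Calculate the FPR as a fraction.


FPR = FP / (FP + TN) = 13 / 77 = 13/77.

13/77


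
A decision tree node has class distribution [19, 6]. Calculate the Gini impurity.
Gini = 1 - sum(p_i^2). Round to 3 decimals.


Total = 25. Proportions: 19/25, 6/25. sum(p_i^2) = 0.6352. Gini = 1 - 0.6352 = 0.3648, which rounds to 0.365.

0.365


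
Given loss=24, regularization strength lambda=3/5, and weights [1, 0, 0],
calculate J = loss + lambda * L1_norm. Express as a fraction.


L1 norm = sum(|w|) = 1. J = 24 + 3/5 * 1 = 123/5.

123/5


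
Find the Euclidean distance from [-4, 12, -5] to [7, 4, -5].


d = sqrt(sum of squared differences). (-4-7)^2=121, (12-4)^2=64, (-5--5)^2=0. Sum = 185.

sqrt(185)


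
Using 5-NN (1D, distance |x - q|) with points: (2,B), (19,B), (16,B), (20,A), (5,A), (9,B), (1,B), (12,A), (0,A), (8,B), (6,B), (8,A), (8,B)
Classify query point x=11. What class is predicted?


Distances: |2-11|=9, |19-11|=8, |16-11|=5, |20-11|=9, |5-11|=6, |9-11|=2, |1-11|=10, |12-11|=1, |0-11|=11, |8-11|=3, |6-11|=5, |8-11|=3, |8-11|=3. 5 nearest: (12,A), (9,B), (8,A), (8,B), (8,B). Counts: {'A': 2, 'B': 3}. Majority class: B.

B


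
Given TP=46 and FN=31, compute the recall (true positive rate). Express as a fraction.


Recall = TP / (TP + FN) = 46 / 77 = 46/77.

46/77


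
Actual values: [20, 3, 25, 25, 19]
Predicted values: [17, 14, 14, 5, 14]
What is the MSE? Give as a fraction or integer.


MSE = (1/5) * ((20-17)^2=9 + (3-14)^2=121 + (25-14)^2=121 + (25-5)^2=400 + (19-14)^2=25). Sum = 676. MSE = 676/5.

676/5


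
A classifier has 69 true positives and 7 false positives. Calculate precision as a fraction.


Precision = TP / (TP + FP) = 69 / 76 = 69/76.

69/76


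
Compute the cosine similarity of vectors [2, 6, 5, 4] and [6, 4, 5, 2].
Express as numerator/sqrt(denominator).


dot = 69. |a|^2 = 81, |b|^2 = 81. cos = 69/sqrt(6561).

69/sqrt(6561)


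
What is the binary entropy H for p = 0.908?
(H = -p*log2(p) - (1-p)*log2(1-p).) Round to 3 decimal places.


H = -0.908*log2(0.908) - 0.092*log2(0.092) = 0.443.

0.443


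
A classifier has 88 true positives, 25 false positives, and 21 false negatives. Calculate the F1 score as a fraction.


Precision = 88/113 = 88/113. Recall = 88/109 = 88/109. F1 = 2*P*R/(P+R) = 88/111.

88/111


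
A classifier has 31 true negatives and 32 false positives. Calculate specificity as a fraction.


Specificity = TN / (TN + FP) = 31 / 63 = 31/63.

31/63


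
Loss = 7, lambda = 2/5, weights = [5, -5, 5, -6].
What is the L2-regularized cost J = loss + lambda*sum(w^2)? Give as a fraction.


L2 sq norm = sum(w^2) = 111. J = 7 + 2/5 * 111 = 257/5.

257/5


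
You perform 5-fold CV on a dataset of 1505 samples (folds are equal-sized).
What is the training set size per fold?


Each validation fold has 1505/5 = 301 samples. Training set = 1505 - 301 = 1204.

1204


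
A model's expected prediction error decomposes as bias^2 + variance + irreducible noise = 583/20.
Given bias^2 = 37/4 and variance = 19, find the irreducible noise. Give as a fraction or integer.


Total error = bias^2 + variance + irreducible noise. So irreducible noise = 583/20 - 37/4 - 19 = 9/10.

9/10


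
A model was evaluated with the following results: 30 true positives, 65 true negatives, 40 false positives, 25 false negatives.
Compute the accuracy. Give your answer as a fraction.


Accuracy = (TP + TN) / (TP + TN + FP + FN) = (30 + 65) / 160 = 19/32.

19/32


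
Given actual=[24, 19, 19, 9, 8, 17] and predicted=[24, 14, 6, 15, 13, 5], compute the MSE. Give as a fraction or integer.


MSE = (1/6) * ((24-24)^2=0 + (19-14)^2=25 + (19-6)^2=169 + (9-15)^2=36 + (8-13)^2=25 + (17-5)^2=144). Sum = 399. MSE = 133/2.

133/2


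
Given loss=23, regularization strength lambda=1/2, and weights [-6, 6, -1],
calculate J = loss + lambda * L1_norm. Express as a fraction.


L1 norm = sum(|w|) = 13. J = 23 + 1/2 * 13 = 59/2.

59/2


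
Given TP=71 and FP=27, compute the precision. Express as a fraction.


Precision = TP / (TP + FP) = 71 / 98 = 71/98.

71/98


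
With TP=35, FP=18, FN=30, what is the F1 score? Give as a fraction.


Precision = 35/53 = 35/53. Recall = 35/65 = 7/13. F1 = 2*P*R/(P+R) = 35/59.

35/59


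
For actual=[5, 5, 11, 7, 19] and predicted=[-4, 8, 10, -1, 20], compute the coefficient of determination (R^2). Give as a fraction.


Mean(y) = 47/5. SS_res = 156. SS_tot = 696/5. R^2 = 1 - 156/(696/5) = -7/58.

-7/58


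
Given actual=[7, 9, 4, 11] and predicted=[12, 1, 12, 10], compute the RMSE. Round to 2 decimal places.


MSE = 38.5000. RMSE = sqrt(38.5000) = 6.20.

6.20


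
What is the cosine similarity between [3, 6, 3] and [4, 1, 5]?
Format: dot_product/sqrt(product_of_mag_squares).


dot = 33. |a|^2 = 54, |b|^2 = 42. cos = 33/sqrt(2268).

33/sqrt(2268)


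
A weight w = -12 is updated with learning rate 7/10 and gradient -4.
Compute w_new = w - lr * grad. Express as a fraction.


w_new = -12 - 7/10 * -4 = -12 - -14/5 = -46/5.

-46/5


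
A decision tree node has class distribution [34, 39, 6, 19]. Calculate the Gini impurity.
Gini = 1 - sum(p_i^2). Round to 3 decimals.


Total = 98. Proportions: 34/98, 39/98, 6/98, 19/98. sum(p_i^2) = 0.3201. Gini = 1 - 0.3201 = 0.6799, which rounds to 0.680.

0.680


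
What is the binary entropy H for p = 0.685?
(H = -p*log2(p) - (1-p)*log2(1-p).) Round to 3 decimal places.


H = -0.685*log2(0.685) - 0.315*log2(0.315) = 0.899.

0.899


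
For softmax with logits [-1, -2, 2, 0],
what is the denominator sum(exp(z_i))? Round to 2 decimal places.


Denom = e^-1=0.3679 + e^-2=0.1353 + e^2=7.3891 + e^0=1.0000. Sum = 8.8923, which rounds to 8.89.

8.89


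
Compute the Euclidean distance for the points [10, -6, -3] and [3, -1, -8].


d = sqrt(sum of squared differences). (10-3)^2=49, (-6--1)^2=25, (-3--8)^2=25. Sum = 99.

sqrt(99)


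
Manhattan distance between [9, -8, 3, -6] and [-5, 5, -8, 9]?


d = sum of absolute differences: |9--5|=14 + |-8-5|=13 + |3--8|=11 + |-6-9|=15 = 53.

53


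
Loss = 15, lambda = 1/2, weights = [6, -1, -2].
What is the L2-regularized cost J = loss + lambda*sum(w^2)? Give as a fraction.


L2 sq norm = sum(w^2) = 41. J = 15 + 1/2 * 41 = 71/2.

71/2


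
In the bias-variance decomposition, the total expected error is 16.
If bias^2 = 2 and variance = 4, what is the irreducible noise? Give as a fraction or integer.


Total error = bias^2 + variance + irreducible noise. So irreducible noise = 16 - 2 - 4 = 10.

10


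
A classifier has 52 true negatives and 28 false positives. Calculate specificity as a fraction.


Specificity = TN / (TN + FP) = 52 / 80 = 13/20.

13/20


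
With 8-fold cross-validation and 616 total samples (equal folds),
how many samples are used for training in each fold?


Each validation fold has 616/8 = 77 samples. Training set = 616 - 77 = 539.

539


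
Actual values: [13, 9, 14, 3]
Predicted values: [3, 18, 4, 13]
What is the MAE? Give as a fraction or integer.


MAE = (1/4) * (|13-3|=10 + |9-18|=9 + |14-4|=10 + |3-13|=10). Sum = 39. MAE = 39/4.

39/4


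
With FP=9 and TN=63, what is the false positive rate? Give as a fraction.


FPR = FP / (FP + TN) = 9 / 72 = 1/8.

1/8


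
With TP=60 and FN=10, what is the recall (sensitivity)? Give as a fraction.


Recall = TP / (TP + FN) = 60 / 70 = 6/7.

6/7


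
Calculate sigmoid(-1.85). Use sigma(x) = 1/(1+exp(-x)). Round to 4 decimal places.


sigma(-1.85) = 1/(1+e^(1.85)) = 1/(1+6.359820) = 1/7.359820 = 0.1359.

0.1359


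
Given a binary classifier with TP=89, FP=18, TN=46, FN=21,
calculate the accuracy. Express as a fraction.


Accuracy = (TP + TN) / (TP + TN + FP + FN) = (89 + 46) / 174 = 45/58.

45/58


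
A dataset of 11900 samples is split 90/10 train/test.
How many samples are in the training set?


Test set = 11900 * 10% = 1190. Training set = 11900 - 1190 = 10710.

10710


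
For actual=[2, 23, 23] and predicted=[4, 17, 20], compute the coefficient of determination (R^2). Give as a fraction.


Mean(y) = 16. SS_res = 49. SS_tot = 294. R^2 = 1 - 49/(294) = 5/6.

5/6


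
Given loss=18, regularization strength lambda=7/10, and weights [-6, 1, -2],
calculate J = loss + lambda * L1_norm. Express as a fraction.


L1 norm = sum(|w|) = 9. J = 18 + 7/10 * 9 = 243/10.

243/10


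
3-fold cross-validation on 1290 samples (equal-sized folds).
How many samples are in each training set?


Each validation fold has 1290/3 = 430 samples. Training set = 1290 - 430 = 860.

860


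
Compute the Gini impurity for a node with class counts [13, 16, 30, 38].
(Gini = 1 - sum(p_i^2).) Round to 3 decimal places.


Total = 97. Proportions: 13/97, 16/97, 30/97, 38/97. sum(p_i^2) = 0.2943. Gini = 1 - 0.2943 = 0.7057, which rounds to 0.706.

0.706


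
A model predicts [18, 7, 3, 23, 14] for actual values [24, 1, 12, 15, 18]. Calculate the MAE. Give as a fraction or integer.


MAE = (1/5) * (|24-18|=6 + |1-7|=6 + |12-3|=9 + |15-23|=8 + |18-14|=4). Sum = 33. MAE = 33/5.

33/5


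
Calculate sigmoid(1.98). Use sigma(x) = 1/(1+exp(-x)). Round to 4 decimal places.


sigma(1.98) = 1/(1+e^(-1.98)) = 1/(1+0.138069) = 1/1.138069 = 0.8787.

0.8787


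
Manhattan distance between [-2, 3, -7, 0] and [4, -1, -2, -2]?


d = sum of absolute differences: |-2-4|=6 + |3--1|=4 + |-7--2|=5 + |0--2|=2 = 17.

17


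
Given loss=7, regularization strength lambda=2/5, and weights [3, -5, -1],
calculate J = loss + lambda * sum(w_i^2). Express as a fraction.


L2 sq norm = sum(w^2) = 35. J = 7 + 2/5 * 35 = 21.

21


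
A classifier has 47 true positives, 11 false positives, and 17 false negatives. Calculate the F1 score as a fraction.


Precision = 47/58 = 47/58. Recall = 47/64 = 47/64. F1 = 2*P*R/(P+R) = 47/61.

47/61


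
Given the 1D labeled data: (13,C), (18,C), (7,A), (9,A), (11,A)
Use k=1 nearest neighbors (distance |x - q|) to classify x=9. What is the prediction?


Distances: |13-9|=4, |18-9|=9, |7-9|=2, |9-9|=0, |11-9|=2. 1 nearest: (9,A). Counts: {'A': 1}. Majority class: A.

A


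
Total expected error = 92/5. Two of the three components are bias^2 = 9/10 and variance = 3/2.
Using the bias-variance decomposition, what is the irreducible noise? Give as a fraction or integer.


Total error = bias^2 + variance + irreducible noise. So irreducible noise = 92/5 - 9/10 - 3/2 = 16.

16


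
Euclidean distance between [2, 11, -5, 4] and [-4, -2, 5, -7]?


d = sqrt(sum of squared differences). (2--4)^2=36, (11--2)^2=169, (-5-5)^2=100, (4--7)^2=121. Sum = 426.

sqrt(426)


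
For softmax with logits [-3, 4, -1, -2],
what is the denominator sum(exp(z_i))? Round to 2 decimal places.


Denom = e^-3=0.0498 + e^4=54.5982 + e^-1=0.3679 + e^-2=0.1353. Sum = 55.1512, which rounds to 55.15.

55.15


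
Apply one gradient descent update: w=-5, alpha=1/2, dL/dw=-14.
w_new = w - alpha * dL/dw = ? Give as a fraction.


w_new = -5 - 1/2 * -14 = -5 - -7 = 2.

2


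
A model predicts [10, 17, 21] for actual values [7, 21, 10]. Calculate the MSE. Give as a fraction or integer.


MSE = (1/3) * ((7-10)^2=9 + (21-17)^2=16 + (10-21)^2=121). Sum = 146. MSE = 146/3.

146/3


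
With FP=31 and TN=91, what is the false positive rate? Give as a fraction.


FPR = FP / (FP + TN) = 31 / 122 = 31/122.

31/122


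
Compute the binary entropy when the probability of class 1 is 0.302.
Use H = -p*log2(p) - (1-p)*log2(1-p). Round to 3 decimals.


H = -0.302*log2(0.302) - 0.698*log2(0.698) = 0.884.

0.884


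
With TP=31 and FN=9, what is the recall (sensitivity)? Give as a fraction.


Recall = TP / (TP + FN) = 31 / 40 = 31/40.

31/40


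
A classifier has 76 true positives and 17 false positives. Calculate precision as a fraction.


Precision = TP / (TP + FP) = 76 / 93 = 76/93.

76/93


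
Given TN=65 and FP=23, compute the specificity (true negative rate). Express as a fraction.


Specificity = TN / (TN + FP) = 65 / 88 = 65/88.

65/88


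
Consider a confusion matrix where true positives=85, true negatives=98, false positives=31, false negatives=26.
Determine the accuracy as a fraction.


Accuracy = (TP + TN) / (TP + TN + FP + FN) = (85 + 98) / 240 = 61/80.

61/80


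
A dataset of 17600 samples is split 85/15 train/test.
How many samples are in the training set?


Test set = 17600 * 15% = 2640. Training set = 17600 - 2640 = 14960.

14960


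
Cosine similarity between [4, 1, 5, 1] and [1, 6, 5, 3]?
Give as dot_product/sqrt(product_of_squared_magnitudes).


dot = 38. |a|^2 = 43, |b|^2 = 71. cos = 38/sqrt(3053).

38/sqrt(3053)


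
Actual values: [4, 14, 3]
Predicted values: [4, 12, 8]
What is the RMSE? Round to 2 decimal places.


MSE = 9.6667. RMSE = sqrt(9.6667) = 3.11.

3.11


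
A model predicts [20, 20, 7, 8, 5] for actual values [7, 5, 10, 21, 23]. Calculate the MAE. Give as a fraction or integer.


MAE = (1/5) * (|7-20|=13 + |5-20|=15 + |10-7|=3 + |21-8|=13 + |23-5|=18). Sum = 62. MAE = 62/5.

62/5


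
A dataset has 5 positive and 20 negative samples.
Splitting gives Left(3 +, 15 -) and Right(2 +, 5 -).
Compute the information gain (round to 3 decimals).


H(parent) = 0.7219. H(left) = 0.6500, H(right) = 0.8631. Weighted = (18/25)*0.6500 + (7/25)*0.8631 = 0.7097. IG = 0.7219 - 0.7097 = 0.0122, which rounds to 0.012.

0.012


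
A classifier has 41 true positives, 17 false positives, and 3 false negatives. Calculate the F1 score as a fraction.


Precision = 41/58 = 41/58. Recall = 41/44 = 41/44. F1 = 2*P*R/(P+R) = 41/51.

41/51


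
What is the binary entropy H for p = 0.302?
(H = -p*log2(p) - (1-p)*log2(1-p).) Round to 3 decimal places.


H = -0.302*log2(0.302) - 0.698*log2(0.698) = 0.884.

0.884


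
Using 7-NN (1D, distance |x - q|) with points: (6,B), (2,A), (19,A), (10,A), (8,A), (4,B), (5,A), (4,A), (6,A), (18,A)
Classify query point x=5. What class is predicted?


Distances: |6-5|=1, |2-5|=3, |19-5|=14, |10-5|=5, |8-5|=3, |4-5|=1, |5-5|=0, |4-5|=1, |6-5|=1, |18-5|=13. 7 nearest: (5,A), (4,A), (6,A), (6,B), (4,B), (2,A), (8,A). Counts: {'A': 5, 'B': 2}. Majority class: A.

A


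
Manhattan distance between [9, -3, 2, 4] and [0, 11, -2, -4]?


d = sum of absolute differences: |9-0|=9 + |-3-11|=14 + |2--2|=4 + |4--4|=8 = 35.

35


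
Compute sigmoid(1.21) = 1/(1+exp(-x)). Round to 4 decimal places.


sigma(1.21) = 1/(1+e^(-1.21)) = 1/(1+0.298197) = 1/1.298197 = 0.7703.

0.7703


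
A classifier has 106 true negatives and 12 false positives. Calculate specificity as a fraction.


Specificity = TN / (TN + FP) = 106 / 118 = 53/59.

53/59


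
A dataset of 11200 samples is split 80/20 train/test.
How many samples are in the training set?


Test set = 11200 * 20% = 2240. Training set = 11200 - 2240 = 8960.

8960


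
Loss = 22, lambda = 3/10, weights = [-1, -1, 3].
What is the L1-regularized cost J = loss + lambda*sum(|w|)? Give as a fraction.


L1 norm = sum(|w|) = 5. J = 22 + 3/10 * 5 = 47/2.

47/2


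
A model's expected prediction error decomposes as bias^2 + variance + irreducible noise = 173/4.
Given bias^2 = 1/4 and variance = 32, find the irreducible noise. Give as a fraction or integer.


Total error = bias^2 + variance + irreducible noise. So irreducible noise = 173/4 - 1/4 - 32 = 11.

11


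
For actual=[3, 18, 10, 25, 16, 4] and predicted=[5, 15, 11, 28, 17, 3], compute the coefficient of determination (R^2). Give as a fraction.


Mean(y) = 38/3. SS_res = 25. SS_tot = 1102/3. R^2 = 1 - 25/(1102/3) = 1027/1102.

1027/1102


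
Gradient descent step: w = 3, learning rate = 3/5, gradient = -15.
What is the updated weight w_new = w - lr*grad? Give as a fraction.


w_new = 3 - 3/5 * -15 = 3 - -9 = 12.

12


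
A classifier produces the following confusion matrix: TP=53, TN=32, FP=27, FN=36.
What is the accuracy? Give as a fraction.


Accuracy = (TP + TN) / (TP + TN + FP + FN) = (53 + 32) / 148 = 85/148.

85/148


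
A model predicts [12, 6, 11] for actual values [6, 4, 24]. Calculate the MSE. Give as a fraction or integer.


MSE = (1/3) * ((6-12)^2=36 + (4-6)^2=4 + (24-11)^2=169). Sum = 209. MSE = 209/3.

209/3


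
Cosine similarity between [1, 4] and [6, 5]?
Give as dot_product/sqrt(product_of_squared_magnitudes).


dot = 26. |a|^2 = 17, |b|^2 = 61. cos = 26/sqrt(1037).

26/sqrt(1037)


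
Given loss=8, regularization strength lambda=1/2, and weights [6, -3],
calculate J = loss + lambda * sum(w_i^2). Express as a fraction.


L2 sq norm = sum(w^2) = 45. J = 8 + 1/2 * 45 = 61/2.

61/2


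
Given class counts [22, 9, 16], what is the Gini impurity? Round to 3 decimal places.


Total = 47. Proportions: 22/47, 9/47, 16/47. sum(p_i^2) = 0.3717. Gini = 1 - 0.3717 = 0.6283, which rounds to 0.628.

0.628


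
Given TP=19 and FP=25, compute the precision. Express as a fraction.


Precision = TP / (TP + FP) = 19 / 44 = 19/44.

19/44


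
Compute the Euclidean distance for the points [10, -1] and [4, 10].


d = sqrt(sum of squared differences). (10-4)^2=36, (-1-10)^2=121. Sum = 157.

sqrt(157)


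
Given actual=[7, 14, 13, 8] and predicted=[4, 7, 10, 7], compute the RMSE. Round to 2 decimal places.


MSE = 17.0000. RMSE = sqrt(17.0000) = 4.12.

4.12


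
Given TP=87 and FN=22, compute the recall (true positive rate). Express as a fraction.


Recall = TP / (TP + FN) = 87 / 109 = 87/109.

87/109


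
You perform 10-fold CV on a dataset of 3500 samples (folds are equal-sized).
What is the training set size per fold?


Each validation fold has 3500/10 = 350 samples. Training set = 3500 - 350 = 3150.

3150


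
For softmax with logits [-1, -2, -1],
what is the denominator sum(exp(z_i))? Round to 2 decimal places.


Denom = e^-1=0.3679 + e^-2=0.1353 + e^-1=0.3679. Sum = 0.8711, which rounds to 0.87.

0.87


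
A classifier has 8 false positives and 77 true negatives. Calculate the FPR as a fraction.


FPR = FP / (FP + TN) = 8 / 85 = 8/85.

8/85


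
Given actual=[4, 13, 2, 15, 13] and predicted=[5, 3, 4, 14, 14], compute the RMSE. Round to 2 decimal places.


MSE = 21.4000. RMSE = sqrt(21.4000) = 4.63.

4.63


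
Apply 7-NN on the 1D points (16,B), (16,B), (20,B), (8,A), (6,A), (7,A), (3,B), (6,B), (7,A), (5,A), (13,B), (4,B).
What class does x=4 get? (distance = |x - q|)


Distances: |16-4|=12, |16-4|=12, |20-4|=16, |8-4|=4, |6-4|=2, |7-4|=3, |3-4|=1, |6-4|=2, |7-4|=3, |5-4|=1, |13-4|=9, |4-4|=0. 7 nearest: (4,B), (5,A), (3,B), (6,A), (6,B), (7,A), (7,A). Counts: {'B': 3, 'A': 4}. Majority class: A.

A


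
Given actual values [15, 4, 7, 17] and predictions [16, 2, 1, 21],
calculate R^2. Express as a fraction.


Mean(y) = 43/4. SS_res = 57. SS_tot = 467/4. R^2 = 1 - 57/(467/4) = 239/467.

239/467


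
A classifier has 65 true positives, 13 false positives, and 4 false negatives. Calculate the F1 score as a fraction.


Precision = 65/78 = 5/6. Recall = 65/69 = 65/69. F1 = 2*P*R/(P+R) = 130/147.

130/147


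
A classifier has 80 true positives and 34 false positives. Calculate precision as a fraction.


Precision = TP / (TP + FP) = 80 / 114 = 40/57.

40/57


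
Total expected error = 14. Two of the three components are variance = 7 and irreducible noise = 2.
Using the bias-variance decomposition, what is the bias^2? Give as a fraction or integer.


Total error = bias^2 + variance + irreducible noise. So bias^2 = 14 - 7 - 2 = 5.

5


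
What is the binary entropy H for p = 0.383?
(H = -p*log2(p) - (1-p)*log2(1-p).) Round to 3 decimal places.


H = -0.383*log2(0.383) - 0.617*log2(0.617) = 0.960.

0.960


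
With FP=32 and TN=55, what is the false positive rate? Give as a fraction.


FPR = FP / (FP + TN) = 32 / 87 = 32/87.

32/87


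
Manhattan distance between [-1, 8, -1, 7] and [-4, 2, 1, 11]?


d = sum of absolute differences: |-1--4|=3 + |8-2|=6 + |-1-1|=2 + |7-11|=4 = 15.

15


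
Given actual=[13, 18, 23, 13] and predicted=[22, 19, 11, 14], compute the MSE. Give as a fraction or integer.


MSE = (1/4) * ((13-22)^2=81 + (18-19)^2=1 + (23-11)^2=144 + (13-14)^2=1). Sum = 227. MSE = 227/4.

227/4


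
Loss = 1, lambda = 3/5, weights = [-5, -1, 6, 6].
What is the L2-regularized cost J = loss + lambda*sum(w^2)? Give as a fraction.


L2 sq norm = sum(w^2) = 98. J = 1 + 3/5 * 98 = 299/5.

299/5


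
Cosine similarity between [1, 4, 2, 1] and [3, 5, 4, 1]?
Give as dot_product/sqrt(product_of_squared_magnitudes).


dot = 32. |a|^2 = 22, |b|^2 = 51. cos = 32/sqrt(1122).

32/sqrt(1122)


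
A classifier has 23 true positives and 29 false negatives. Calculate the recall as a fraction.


Recall = TP / (TP + FN) = 23 / 52 = 23/52.

23/52


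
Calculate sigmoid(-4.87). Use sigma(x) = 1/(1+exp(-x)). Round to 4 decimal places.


sigma(-4.87) = 1/(1+e^(4.87)) = 1/(1+130.320917) = 1/131.320917 = 0.0076.

0.0076


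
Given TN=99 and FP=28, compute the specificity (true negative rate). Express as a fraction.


Specificity = TN / (TN + FP) = 99 / 127 = 99/127.

99/127


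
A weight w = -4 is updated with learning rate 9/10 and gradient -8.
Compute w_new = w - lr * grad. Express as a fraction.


w_new = -4 - 9/10 * -8 = -4 - -36/5 = 16/5.

16/5


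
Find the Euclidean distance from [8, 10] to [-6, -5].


d = sqrt(sum of squared differences). (8--6)^2=196, (10--5)^2=225. Sum = 421.

sqrt(421)


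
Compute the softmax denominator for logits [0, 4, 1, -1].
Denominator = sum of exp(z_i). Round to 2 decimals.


Denom = e^0=1.0000 + e^4=54.5982 + e^1=2.7183 + e^-1=0.3679. Sum = 58.6844, which rounds to 58.68.

58.68


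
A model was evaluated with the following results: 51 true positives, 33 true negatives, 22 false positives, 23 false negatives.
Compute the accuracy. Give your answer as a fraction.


Accuracy = (TP + TN) / (TP + TN + FP + FN) = (51 + 33) / 129 = 28/43.

28/43


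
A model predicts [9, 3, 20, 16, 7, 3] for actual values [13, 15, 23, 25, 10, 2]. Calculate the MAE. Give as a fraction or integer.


MAE = (1/6) * (|13-9|=4 + |15-3|=12 + |23-20|=3 + |25-16|=9 + |10-7|=3 + |2-3|=1). Sum = 32. MAE = 16/3.

16/3


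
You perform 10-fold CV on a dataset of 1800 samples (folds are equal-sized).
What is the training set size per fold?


Each validation fold has 1800/10 = 180 samples. Training set = 1800 - 180 = 1620.

1620


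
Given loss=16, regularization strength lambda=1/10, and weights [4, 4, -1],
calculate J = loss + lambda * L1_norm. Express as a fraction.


L1 norm = sum(|w|) = 9. J = 16 + 1/10 * 9 = 169/10.

169/10


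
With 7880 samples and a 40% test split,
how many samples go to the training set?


Test set = 7880 * 40% = 3152. Training set = 7880 - 3152 = 4728.

4728


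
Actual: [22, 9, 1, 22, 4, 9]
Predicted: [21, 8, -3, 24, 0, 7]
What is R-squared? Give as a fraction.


Mean(y) = 67/6. SS_res = 42. SS_tot = 2393/6. R^2 = 1 - 42/(2393/6) = 2141/2393.

2141/2393


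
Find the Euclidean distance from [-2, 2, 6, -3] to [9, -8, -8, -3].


d = sqrt(sum of squared differences). (-2-9)^2=121, (2--8)^2=100, (6--8)^2=196, (-3--3)^2=0. Sum = 417.

sqrt(417)


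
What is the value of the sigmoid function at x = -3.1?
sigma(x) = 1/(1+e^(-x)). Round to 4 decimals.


sigma(-3.1) = 1/(1+e^(3.1)) = 1/(1+22.197951) = 1/23.197951 = 0.0431.

0.0431


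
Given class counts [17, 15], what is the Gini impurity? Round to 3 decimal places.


Total = 32. Proportions: 17/32, 15/32. sum(p_i^2) = 0.5020. Gini = 1 - 0.5020 = 0.4980, which rounds to 0.498.

0.498


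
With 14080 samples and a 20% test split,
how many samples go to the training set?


Test set = 14080 * 20% = 2816. Training set = 14080 - 2816 = 11264.

11264


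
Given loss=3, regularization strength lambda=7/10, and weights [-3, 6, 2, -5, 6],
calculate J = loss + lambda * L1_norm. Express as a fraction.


L1 norm = sum(|w|) = 22. J = 3 + 7/10 * 22 = 92/5.

92/5


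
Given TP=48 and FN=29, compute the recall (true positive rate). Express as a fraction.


Recall = TP / (TP + FN) = 48 / 77 = 48/77.

48/77


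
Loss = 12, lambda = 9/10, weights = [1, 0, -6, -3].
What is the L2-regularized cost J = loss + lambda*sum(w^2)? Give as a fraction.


L2 sq norm = sum(w^2) = 46. J = 12 + 9/10 * 46 = 267/5.

267/5


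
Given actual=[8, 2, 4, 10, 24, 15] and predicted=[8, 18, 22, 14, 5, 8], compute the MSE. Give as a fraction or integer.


MSE = (1/6) * ((8-8)^2=0 + (2-18)^2=256 + (4-22)^2=324 + (10-14)^2=16 + (24-5)^2=361 + (15-8)^2=49). Sum = 1006. MSE = 503/3.

503/3


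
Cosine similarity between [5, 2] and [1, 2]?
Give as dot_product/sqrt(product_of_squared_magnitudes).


dot = 9. |a|^2 = 29, |b|^2 = 5. cos = 9/sqrt(145).

9/sqrt(145)


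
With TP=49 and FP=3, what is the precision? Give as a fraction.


Precision = TP / (TP + FP) = 49 / 52 = 49/52.

49/52


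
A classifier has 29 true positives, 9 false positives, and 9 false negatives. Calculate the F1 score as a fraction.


Precision = 29/38 = 29/38. Recall = 29/38 = 29/38. F1 = 2*P*R/(P+R) = 29/38.

29/38


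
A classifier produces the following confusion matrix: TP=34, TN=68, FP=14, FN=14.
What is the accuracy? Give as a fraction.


Accuracy = (TP + TN) / (TP + TN + FP + FN) = (34 + 68) / 130 = 51/65.

51/65


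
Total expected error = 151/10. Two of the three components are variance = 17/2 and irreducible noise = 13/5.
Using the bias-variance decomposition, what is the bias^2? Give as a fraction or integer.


Total error = bias^2 + variance + irreducible noise. So bias^2 = 151/10 - 17/2 - 13/5 = 4.

4


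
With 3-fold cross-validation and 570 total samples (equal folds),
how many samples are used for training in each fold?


Each validation fold has 570/3 = 190 samples. Training set = 570 - 190 = 380.

380


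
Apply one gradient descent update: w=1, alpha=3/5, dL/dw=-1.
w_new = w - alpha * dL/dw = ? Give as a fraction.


w_new = 1 - 3/5 * -1 = 1 - -3/5 = 8/5.

8/5


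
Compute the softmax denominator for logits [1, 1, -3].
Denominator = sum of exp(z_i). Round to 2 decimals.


Denom = e^1=2.7183 + e^1=2.7183 + e^-3=0.0498. Sum = 5.4864, which rounds to 5.49.

5.49


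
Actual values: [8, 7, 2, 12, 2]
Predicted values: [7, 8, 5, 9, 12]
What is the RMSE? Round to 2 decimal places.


MSE = 24.0000. RMSE = sqrt(24.0000) = 4.90.

4.90


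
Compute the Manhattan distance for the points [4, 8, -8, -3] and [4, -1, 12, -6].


d = sum of absolute differences: |4-4|=0 + |8--1|=9 + |-8-12|=20 + |-3--6|=3 = 32.

32


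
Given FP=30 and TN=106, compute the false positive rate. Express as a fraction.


FPR = FP / (FP + TN) = 30 / 136 = 15/68.

15/68
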